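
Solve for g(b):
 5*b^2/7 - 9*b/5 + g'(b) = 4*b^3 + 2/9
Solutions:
 g(b) = C1 + b^4 - 5*b^3/21 + 9*b^2/10 + 2*b/9


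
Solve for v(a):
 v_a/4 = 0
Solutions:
 v(a) = C1


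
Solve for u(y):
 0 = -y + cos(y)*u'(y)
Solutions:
 u(y) = C1 + Integral(y/cos(y), y)


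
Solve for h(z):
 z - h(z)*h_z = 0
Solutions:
 h(z) = -sqrt(C1 + z^2)
 h(z) = sqrt(C1 + z^2)


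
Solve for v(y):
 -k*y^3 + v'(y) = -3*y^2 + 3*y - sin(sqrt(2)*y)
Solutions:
 v(y) = C1 + k*y^4/4 - y^3 + 3*y^2/2 + sqrt(2)*cos(sqrt(2)*y)/2


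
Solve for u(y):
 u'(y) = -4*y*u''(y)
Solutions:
 u(y) = C1 + C2*y^(3/4)


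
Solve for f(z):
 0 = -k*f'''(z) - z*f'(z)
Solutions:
 f(z) = C1 + Integral(C2*airyai(z*(-1/k)^(1/3)) + C3*airybi(z*(-1/k)^(1/3)), z)


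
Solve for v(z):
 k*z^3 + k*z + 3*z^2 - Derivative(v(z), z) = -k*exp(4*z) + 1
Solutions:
 v(z) = C1 + k*z^4/4 + k*z^2/2 + k*exp(4*z)/4 + z^3 - z


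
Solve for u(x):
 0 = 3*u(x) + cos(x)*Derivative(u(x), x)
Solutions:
 u(x) = C1*(sin(x) - 1)^(3/2)/(sin(x) + 1)^(3/2)


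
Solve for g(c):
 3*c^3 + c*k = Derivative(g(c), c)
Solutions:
 g(c) = C1 + 3*c^4/4 + c^2*k/2


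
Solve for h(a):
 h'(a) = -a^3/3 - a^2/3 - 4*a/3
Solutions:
 h(a) = C1 - a^4/12 - a^3/9 - 2*a^2/3


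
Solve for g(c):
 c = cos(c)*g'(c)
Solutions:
 g(c) = C1 + Integral(c/cos(c), c)


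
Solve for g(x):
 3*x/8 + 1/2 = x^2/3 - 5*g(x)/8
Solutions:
 g(x) = 8*x^2/15 - 3*x/5 - 4/5


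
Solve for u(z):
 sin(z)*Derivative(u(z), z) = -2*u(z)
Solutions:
 u(z) = C1*(cos(z) + 1)/(cos(z) - 1)


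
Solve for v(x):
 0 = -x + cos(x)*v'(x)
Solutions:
 v(x) = C1 + Integral(x/cos(x), x)


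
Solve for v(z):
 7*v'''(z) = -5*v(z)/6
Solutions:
 v(z) = C3*exp(-42^(2/3)*5^(1/3)*z/42) + (C1*sin(14^(2/3)*3^(1/6)*5^(1/3)*z/28) + C2*cos(14^(2/3)*3^(1/6)*5^(1/3)*z/28))*exp(42^(2/3)*5^(1/3)*z/84)


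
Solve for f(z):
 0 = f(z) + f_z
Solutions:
 f(z) = C1*exp(-z)


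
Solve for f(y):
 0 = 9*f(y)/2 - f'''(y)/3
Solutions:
 f(y) = C3*exp(3*2^(2/3)*y/2) + (C1*sin(3*2^(2/3)*sqrt(3)*y/4) + C2*cos(3*2^(2/3)*sqrt(3)*y/4))*exp(-3*2^(2/3)*y/4)


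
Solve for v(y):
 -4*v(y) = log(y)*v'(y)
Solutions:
 v(y) = C1*exp(-4*li(y))


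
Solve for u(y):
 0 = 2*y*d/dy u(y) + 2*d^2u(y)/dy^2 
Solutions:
 u(y) = C1 + C2*erf(sqrt(2)*y/2)


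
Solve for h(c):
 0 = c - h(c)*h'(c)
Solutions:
 h(c) = -sqrt(C1 + c^2)
 h(c) = sqrt(C1 + c^2)


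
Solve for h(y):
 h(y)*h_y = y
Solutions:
 h(y) = -sqrt(C1 + y^2)
 h(y) = sqrt(C1 + y^2)


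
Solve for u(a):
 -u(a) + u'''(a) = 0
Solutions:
 u(a) = C3*exp(a) + (C1*sin(sqrt(3)*a/2) + C2*cos(sqrt(3)*a/2))*exp(-a/2)


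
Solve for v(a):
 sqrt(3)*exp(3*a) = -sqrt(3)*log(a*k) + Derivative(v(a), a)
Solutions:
 v(a) = C1 + sqrt(3)*a*log(a*k) - sqrt(3)*a + sqrt(3)*exp(3*a)/3


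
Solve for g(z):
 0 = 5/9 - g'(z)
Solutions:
 g(z) = C1 + 5*z/9


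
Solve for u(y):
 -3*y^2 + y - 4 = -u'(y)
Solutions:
 u(y) = C1 + y^3 - y^2/2 + 4*y


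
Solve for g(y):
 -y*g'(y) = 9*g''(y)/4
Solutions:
 g(y) = C1 + C2*erf(sqrt(2)*y/3)


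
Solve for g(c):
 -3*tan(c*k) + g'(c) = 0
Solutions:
 g(c) = C1 + 3*Piecewise((-log(cos(c*k))/k, Ne(k, 0)), (0, True))


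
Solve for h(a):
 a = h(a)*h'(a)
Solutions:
 h(a) = -sqrt(C1 + a^2)
 h(a) = sqrt(C1 + a^2)


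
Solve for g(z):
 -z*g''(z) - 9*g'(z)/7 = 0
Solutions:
 g(z) = C1 + C2/z^(2/7)


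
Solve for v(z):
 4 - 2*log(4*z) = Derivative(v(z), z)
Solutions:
 v(z) = C1 - 2*z*log(z) - z*log(16) + 6*z


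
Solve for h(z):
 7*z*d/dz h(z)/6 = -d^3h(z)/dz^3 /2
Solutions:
 h(z) = C1 + Integral(C2*airyai(-3^(2/3)*7^(1/3)*z/3) + C3*airybi(-3^(2/3)*7^(1/3)*z/3), z)


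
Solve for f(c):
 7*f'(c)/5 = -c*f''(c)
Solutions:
 f(c) = C1 + C2/c^(2/5)


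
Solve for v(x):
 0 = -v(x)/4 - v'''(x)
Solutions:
 v(x) = C3*exp(-2^(1/3)*x/2) + (C1*sin(2^(1/3)*sqrt(3)*x/4) + C2*cos(2^(1/3)*sqrt(3)*x/4))*exp(2^(1/3)*x/4)


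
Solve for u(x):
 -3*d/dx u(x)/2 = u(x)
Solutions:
 u(x) = C1*exp(-2*x/3)


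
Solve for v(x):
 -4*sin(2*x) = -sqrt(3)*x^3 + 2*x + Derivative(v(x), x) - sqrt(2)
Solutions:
 v(x) = C1 + sqrt(3)*x^4/4 - x^2 + sqrt(2)*x + 2*cos(2*x)


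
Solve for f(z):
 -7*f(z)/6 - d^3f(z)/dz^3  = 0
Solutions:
 f(z) = C3*exp(-6^(2/3)*7^(1/3)*z/6) + (C1*sin(2^(2/3)*3^(1/6)*7^(1/3)*z/4) + C2*cos(2^(2/3)*3^(1/6)*7^(1/3)*z/4))*exp(6^(2/3)*7^(1/3)*z/12)


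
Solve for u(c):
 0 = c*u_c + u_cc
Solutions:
 u(c) = C1 + C2*erf(sqrt(2)*c/2)


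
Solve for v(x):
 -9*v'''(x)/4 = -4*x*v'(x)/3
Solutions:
 v(x) = C1 + Integral(C2*airyai(2*2^(1/3)*x/3) + C3*airybi(2*2^(1/3)*x/3), x)


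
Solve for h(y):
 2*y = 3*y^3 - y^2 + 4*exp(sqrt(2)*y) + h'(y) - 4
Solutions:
 h(y) = C1 - 3*y^4/4 + y^3/3 + y^2 + 4*y - 2*sqrt(2)*exp(sqrt(2)*y)


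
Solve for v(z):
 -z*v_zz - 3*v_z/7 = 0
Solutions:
 v(z) = C1 + C2*z^(4/7)


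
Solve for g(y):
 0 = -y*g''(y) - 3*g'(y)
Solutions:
 g(y) = C1 + C2/y^2


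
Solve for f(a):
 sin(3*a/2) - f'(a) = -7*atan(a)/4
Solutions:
 f(a) = C1 + 7*a*atan(a)/4 - 7*log(a^2 + 1)/8 - 2*cos(3*a/2)/3


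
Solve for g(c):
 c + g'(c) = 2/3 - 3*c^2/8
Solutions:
 g(c) = C1 - c^3/8 - c^2/2 + 2*c/3


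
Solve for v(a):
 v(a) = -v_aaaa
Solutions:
 v(a) = (C1*sin(sqrt(2)*a/2) + C2*cos(sqrt(2)*a/2))*exp(-sqrt(2)*a/2) + (C3*sin(sqrt(2)*a/2) + C4*cos(sqrt(2)*a/2))*exp(sqrt(2)*a/2)


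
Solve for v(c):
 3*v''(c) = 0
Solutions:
 v(c) = C1 + C2*c


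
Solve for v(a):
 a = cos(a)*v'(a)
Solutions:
 v(a) = C1 + Integral(a/cos(a), a)


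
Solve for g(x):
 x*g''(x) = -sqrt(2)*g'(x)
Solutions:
 g(x) = C1 + C2*x^(1 - sqrt(2))


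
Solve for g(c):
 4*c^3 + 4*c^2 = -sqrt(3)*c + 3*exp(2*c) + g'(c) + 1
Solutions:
 g(c) = C1 + c^4 + 4*c^3/3 + sqrt(3)*c^2/2 - c - 3*exp(2*c)/2


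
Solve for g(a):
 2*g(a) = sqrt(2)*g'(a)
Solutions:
 g(a) = C1*exp(sqrt(2)*a)


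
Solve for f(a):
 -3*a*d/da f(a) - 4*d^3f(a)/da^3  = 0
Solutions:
 f(a) = C1 + Integral(C2*airyai(-6^(1/3)*a/2) + C3*airybi(-6^(1/3)*a/2), a)


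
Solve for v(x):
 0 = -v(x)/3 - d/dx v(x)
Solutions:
 v(x) = C1*exp(-x/3)


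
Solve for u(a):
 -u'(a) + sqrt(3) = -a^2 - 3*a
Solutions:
 u(a) = C1 + a^3/3 + 3*a^2/2 + sqrt(3)*a


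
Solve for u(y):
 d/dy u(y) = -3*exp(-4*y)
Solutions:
 u(y) = C1 + 3*exp(-4*y)/4


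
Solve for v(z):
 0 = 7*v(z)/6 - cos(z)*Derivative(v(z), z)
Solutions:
 v(z) = C1*(sin(z) + 1)^(7/12)/(sin(z) - 1)^(7/12)


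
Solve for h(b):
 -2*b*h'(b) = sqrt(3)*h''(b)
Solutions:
 h(b) = C1 + C2*erf(3^(3/4)*b/3)


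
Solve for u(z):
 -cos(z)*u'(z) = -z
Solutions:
 u(z) = C1 + Integral(z/cos(z), z)


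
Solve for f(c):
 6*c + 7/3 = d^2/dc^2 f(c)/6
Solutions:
 f(c) = C1 + C2*c + 6*c^3 + 7*c^2


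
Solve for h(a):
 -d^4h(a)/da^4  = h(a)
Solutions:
 h(a) = (C1*sin(sqrt(2)*a/2) + C2*cos(sqrt(2)*a/2))*exp(-sqrt(2)*a/2) + (C3*sin(sqrt(2)*a/2) + C4*cos(sqrt(2)*a/2))*exp(sqrt(2)*a/2)


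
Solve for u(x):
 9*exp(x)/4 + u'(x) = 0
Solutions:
 u(x) = C1 - 9*exp(x)/4


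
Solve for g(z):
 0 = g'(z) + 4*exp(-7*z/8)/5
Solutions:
 g(z) = C1 + 32*exp(-7*z/8)/35


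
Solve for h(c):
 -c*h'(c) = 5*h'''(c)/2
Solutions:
 h(c) = C1 + Integral(C2*airyai(-2^(1/3)*5^(2/3)*c/5) + C3*airybi(-2^(1/3)*5^(2/3)*c/5), c)


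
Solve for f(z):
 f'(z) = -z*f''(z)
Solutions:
 f(z) = C1 + C2*log(z)


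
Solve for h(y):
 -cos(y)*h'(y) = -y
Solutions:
 h(y) = C1 + Integral(y/cos(y), y)


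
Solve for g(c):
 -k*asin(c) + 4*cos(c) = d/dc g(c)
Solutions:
 g(c) = C1 - k*(c*asin(c) + sqrt(1 - c^2)) + 4*sin(c)


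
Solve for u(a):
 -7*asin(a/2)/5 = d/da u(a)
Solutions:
 u(a) = C1 - 7*a*asin(a/2)/5 - 7*sqrt(4 - a^2)/5


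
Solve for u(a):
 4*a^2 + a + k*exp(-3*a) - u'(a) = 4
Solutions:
 u(a) = C1 + 4*a^3/3 + a^2/2 - 4*a - k*exp(-3*a)/3


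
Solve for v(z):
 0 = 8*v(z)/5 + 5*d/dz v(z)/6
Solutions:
 v(z) = C1*exp(-48*z/25)


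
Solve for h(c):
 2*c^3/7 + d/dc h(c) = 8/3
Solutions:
 h(c) = C1 - c^4/14 + 8*c/3


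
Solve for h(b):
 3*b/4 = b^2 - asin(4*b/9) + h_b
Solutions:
 h(b) = C1 - b^3/3 + 3*b^2/8 + b*asin(4*b/9) + sqrt(81 - 16*b^2)/4


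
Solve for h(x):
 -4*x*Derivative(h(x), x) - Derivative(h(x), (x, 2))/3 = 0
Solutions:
 h(x) = C1 + C2*erf(sqrt(6)*x)


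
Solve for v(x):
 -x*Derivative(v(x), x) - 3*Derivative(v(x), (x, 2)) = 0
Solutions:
 v(x) = C1 + C2*erf(sqrt(6)*x/6)


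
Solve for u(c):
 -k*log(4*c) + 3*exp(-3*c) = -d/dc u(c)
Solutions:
 u(c) = C1 + c*k*log(c) + c*k*(-1 + 2*log(2)) + exp(-3*c)


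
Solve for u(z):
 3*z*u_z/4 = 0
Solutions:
 u(z) = C1


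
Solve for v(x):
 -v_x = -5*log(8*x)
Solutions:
 v(x) = C1 + 5*x*log(x) - 5*x + x*log(32768)


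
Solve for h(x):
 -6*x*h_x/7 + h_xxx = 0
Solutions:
 h(x) = C1 + Integral(C2*airyai(6^(1/3)*7^(2/3)*x/7) + C3*airybi(6^(1/3)*7^(2/3)*x/7), x)


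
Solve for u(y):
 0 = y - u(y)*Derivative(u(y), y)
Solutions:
 u(y) = -sqrt(C1 + y^2)
 u(y) = sqrt(C1 + y^2)


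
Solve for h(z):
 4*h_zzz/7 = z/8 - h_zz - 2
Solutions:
 h(z) = C1 + C2*z + C3*exp(-7*z/4) + z^3/48 - 29*z^2/28


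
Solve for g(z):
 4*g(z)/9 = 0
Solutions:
 g(z) = 0


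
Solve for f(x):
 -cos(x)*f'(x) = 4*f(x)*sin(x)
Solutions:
 f(x) = C1*cos(x)^4


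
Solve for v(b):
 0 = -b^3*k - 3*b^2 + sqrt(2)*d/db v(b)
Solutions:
 v(b) = C1 + sqrt(2)*b^4*k/8 + sqrt(2)*b^3/2


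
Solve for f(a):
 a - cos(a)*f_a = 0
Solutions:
 f(a) = C1 + Integral(a/cos(a), a)


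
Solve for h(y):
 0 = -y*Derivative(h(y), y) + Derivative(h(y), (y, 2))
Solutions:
 h(y) = C1 + C2*erfi(sqrt(2)*y/2)


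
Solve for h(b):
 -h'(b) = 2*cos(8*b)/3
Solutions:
 h(b) = C1 - sin(8*b)/12


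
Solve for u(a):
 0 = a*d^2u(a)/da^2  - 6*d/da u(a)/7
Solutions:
 u(a) = C1 + C2*a^(13/7)


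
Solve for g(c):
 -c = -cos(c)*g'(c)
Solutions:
 g(c) = C1 + Integral(c/cos(c), c)


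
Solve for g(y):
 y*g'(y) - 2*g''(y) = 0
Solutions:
 g(y) = C1 + C2*erfi(y/2)


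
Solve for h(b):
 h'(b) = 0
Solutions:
 h(b) = C1


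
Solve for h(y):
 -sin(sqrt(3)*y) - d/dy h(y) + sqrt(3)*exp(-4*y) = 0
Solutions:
 h(y) = C1 + sqrt(3)*cos(sqrt(3)*y)/3 - sqrt(3)*exp(-4*y)/4


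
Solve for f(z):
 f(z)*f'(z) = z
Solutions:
 f(z) = -sqrt(C1 + z^2)
 f(z) = sqrt(C1 + z^2)


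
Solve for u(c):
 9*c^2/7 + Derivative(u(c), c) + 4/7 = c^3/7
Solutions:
 u(c) = C1 + c^4/28 - 3*c^3/7 - 4*c/7


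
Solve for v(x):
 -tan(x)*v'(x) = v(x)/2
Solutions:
 v(x) = C1/sqrt(sin(x))


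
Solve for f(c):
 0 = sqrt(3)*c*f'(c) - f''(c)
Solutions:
 f(c) = C1 + C2*erfi(sqrt(2)*3^(1/4)*c/2)


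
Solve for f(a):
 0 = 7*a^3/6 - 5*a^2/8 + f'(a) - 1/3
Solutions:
 f(a) = C1 - 7*a^4/24 + 5*a^3/24 + a/3


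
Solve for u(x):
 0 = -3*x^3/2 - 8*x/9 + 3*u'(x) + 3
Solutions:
 u(x) = C1 + x^4/8 + 4*x^2/27 - x


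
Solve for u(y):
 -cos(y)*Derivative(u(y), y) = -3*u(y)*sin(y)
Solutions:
 u(y) = C1/cos(y)^3


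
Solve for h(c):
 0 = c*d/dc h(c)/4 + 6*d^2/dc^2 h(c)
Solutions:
 h(c) = C1 + C2*erf(sqrt(3)*c/12)


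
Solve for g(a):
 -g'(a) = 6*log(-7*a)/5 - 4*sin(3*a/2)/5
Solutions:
 g(a) = C1 - 6*a*log(-a)/5 - 6*a*log(7)/5 + 6*a/5 - 8*cos(3*a/2)/15


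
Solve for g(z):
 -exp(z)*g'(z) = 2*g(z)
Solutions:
 g(z) = C1*exp(2*exp(-z))


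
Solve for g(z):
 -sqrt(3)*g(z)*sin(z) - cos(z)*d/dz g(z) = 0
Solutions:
 g(z) = C1*cos(z)^(sqrt(3))


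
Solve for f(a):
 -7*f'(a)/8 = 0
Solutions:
 f(a) = C1


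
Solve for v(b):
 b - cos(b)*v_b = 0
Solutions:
 v(b) = C1 + Integral(b/cos(b), b)


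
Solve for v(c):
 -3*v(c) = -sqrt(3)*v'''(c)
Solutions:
 v(c) = C3*exp(3^(1/6)*c) + (C1*sin(3^(2/3)*c/2) + C2*cos(3^(2/3)*c/2))*exp(-3^(1/6)*c/2)


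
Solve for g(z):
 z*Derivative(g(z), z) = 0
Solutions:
 g(z) = C1


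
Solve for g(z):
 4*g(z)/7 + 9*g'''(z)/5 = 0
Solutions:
 g(z) = C3*exp(-2940^(1/3)*z/21) + (C1*sin(3^(5/6)*980^(1/3)*z/42) + C2*cos(3^(5/6)*980^(1/3)*z/42))*exp(2940^(1/3)*z/42)


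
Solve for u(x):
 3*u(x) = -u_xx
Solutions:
 u(x) = C1*sin(sqrt(3)*x) + C2*cos(sqrt(3)*x)


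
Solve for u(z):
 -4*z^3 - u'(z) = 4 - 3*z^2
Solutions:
 u(z) = C1 - z^4 + z^3 - 4*z


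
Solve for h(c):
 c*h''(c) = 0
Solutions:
 h(c) = C1 + C2*c


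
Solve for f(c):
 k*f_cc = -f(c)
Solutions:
 f(c) = C1*exp(-c*sqrt(-1/k)) + C2*exp(c*sqrt(-1/k))


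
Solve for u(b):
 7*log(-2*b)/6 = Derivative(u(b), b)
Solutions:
 u(b) = C1 + 7*b*log(-b)/6 + 7*b*(-1 + log(2))/6


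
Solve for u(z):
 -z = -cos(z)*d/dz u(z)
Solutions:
 u(z) = C1 + Integral(z/cos(z), z)


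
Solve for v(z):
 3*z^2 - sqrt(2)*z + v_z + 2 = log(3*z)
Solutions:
 v(z) = C1 - z^3 + sqrt(2)*z^2/2 + z*log(z) - 3*z + z*log(3)


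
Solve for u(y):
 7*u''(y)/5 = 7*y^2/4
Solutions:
 u(y) = C1 + C2*y + 5*y^4/48


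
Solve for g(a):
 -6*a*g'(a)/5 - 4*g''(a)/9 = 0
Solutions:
 g(a) = C1 + C2*erf(3*sqrt(15)*a/10)


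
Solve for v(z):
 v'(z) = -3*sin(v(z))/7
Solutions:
 3*z/7 + log(cos(v(z)) - 1)/2 - log(cos(v(z)) + 1)/2 = C1


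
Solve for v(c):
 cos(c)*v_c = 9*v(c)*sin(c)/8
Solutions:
 v(c) = C1/cos(c)^(9/8)


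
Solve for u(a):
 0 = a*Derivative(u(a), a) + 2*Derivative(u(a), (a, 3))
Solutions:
 u(a) = C1 + Integral(C2*airyai(-2^(2/3)*a/2) + C3*airybi(-2^(2/3)*a/2), a)


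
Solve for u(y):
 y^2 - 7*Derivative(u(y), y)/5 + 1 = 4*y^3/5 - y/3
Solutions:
 u(y) = C1 - y^4/7 + 5*y^3/21 + 5*y^2/42 + 5*y/7


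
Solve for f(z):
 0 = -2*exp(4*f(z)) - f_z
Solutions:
 f(z) = log(-I*(1/(C1 + 8*z))^(1/4))
 f(z) = log(I*(1/(C1 + 8*z))^(1/4))
 f(z) = log(-(1/(C1 + 8*z))^(1/4))
 f(z) = log(1/(C1 + 8*z))/4


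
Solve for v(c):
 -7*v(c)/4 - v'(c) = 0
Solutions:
 v(c) = C1*exp(-7*c/4)


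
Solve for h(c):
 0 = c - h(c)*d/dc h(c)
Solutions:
 h(c) = -sqrt(C1 + c^2)
 h(c) = sqrt(C1 + c^2)


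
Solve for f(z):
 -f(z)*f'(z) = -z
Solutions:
 f(z) = -sqrt(C1 + z^2)
 f(z) = sqrt(C1 + z^2)


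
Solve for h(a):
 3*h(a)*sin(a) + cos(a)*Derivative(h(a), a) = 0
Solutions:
 h(a) = C1*cos(a)^3


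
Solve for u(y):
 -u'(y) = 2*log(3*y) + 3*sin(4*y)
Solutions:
 u(y) = C1 - 2*y*log(y) - 2*y*log(3) + 2*y + 3*cos(4*y)/4


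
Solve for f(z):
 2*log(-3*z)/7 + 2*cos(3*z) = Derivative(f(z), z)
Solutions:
 f(z) = C1 + 2*z*log(-z)/7 - 2*z/7 + 2*z*log(3)/7 + 2*sin(3*z)/3


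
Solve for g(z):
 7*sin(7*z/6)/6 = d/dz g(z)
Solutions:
 g(z) = C1 - cos(7*z/6)


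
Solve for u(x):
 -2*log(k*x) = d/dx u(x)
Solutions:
 u(x) = C1 - 2*x*log(k*x) + 2*x


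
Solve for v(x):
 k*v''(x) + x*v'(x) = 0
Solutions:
 v(x) = C1 + C2*sqrt(k)*erf(sqrt(2)*x*sqrt(1/k)/2)


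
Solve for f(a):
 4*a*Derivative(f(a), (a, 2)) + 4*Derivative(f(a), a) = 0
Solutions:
 f(a) = C1 + C2*log(a)


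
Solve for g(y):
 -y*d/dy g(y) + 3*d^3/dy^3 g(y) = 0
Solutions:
 g(y) = C1 + Integral(C2*airyai(3^(2/3)*y/3) + C3*airybi(3^(2/3)*y/3), y)


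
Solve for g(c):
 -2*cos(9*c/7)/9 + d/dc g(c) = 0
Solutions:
 g(c) = C1 + 14*sin(9*c/7)/81


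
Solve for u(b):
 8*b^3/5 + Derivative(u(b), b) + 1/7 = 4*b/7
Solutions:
 u(b) = C1 - 2*b^4/5 + 2*b^2/7 - b/7


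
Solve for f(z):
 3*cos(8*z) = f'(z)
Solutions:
 f(z) = C1 + 3*sin(8*z)/8


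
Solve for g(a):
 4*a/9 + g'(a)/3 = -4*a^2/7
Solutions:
 g(a) = C1 - 4*a^3/7 - 2*a^2/3


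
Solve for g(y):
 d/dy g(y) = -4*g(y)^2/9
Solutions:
 g(y) = 9/(C1 + 4*y)


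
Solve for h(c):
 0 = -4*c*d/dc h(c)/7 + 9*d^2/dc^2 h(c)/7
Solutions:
 h(c) = C1 + C2*erfi(sqrt(2)*c/3)


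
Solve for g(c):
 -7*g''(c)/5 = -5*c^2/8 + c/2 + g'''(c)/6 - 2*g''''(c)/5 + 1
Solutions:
 g(c) = C1 + C2*c + C3*exp(c*(5 - sqrt(2041))/24) + C4*exp(c*(5 + sqrt(2041))/24) + 25*c^4/672 - 545*c^3/7056 - 19955*c^2/98784


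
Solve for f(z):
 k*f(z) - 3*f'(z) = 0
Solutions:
 f(z) = C1*exp(k*z/3)


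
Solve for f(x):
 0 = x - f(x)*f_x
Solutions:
 f(x) = -sqrt(C1 + x^2)
 f(x) = sqrt(C1 + x^2)


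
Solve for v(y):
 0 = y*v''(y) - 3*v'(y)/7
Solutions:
 v(y) = C1 + C2*y^(10/7)


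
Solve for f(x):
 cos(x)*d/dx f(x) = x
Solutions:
 f(x) = C1 + Integral(x/cos(x), x)


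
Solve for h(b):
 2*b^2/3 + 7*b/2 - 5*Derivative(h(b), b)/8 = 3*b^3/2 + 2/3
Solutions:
 h(b) = C1 - 3*b^4/5 + 16*b^3/45 + 14*b^2/5 - 16*b/15


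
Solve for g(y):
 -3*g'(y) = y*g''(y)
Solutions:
 g(y) = C1 + C2/y^2


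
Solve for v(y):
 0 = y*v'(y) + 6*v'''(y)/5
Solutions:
 v(y) = C1 + Integral(C2*airyai(-5^(1/3)*6^(2/3)*y/6) + C3*airybi(-5^(1/3)*6^(2/3)*y/6), y)


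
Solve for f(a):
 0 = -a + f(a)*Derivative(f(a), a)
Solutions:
 f(a) = -sqrt(C1 + a^2)
 f(a) = sqrt(C1 + a^2)


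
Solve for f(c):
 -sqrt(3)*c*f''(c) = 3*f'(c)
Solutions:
 f(c) = C1 + C2*c^(1 - sqrt(3))


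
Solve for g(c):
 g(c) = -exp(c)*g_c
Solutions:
 g(c) = C1*exp(exp(-c))


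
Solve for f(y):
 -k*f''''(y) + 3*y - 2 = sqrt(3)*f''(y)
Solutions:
 f(y) = C1 + C2*y + C3*exp(-3^(1/4)*y*sqrt(-1/k)) + C4*exp(3^(1/4)*y*sqrt(-1/k)) + sqrt(3)*y^3/6 - sqrt(3)*y^2/3


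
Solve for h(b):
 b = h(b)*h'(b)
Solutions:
 h(b) = -sqrt(C1 + b^2)
 h(b) = sqrt(C1 + b^2)


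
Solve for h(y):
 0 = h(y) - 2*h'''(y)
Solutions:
 h(y) = C3*exp(2^(2/3)*y/2) + (C1*sin(2^(2/3)*sqrt(3)*y/4) + C2*cos(2^(2/3)*sqrt(3)*y/4))*exp(-2^(2/3)*y/4)


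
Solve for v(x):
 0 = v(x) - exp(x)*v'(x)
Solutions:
 v(x) = C1*exp(-exp(-x))


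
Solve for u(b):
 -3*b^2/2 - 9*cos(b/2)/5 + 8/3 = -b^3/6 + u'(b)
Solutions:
 u(b) = C1 + b^4/24 - b^3/2 + 8*b/3 - 18*sin(b/2)/5


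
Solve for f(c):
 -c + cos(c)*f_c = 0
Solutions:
 f(c) = C1 + Integral(c/cos(c), c)


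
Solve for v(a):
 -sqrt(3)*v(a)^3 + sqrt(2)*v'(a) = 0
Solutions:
 v(a) = -sqrt(-1/(C1 + sqrt(6)*a))
 v(a) = sqrt(-1/(C1 + sqrt(6)*a))


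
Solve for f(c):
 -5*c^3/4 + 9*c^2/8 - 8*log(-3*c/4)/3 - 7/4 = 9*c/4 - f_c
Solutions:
 f(c) = C1 + 5*c^4/16 - 3*c^3/8 + 9*c^2/8 + 8*c*log(-c)/3 + c*(-64*log(2) - 11 + 32*log(3))/12


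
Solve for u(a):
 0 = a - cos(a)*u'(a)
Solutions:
 u(a) = C1 + Integral(a/cos(a), a)


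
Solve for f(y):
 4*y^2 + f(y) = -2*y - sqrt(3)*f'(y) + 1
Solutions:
 f(y) = C1*exp(-sqrt(3)*y/3) - 4*y^2 - 2*y + 8*sqrt(3)*y - 23 + 2*sqrt(3)


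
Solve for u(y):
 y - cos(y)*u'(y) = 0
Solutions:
 u(y) = C1 + Integral(y/cos(y), y)


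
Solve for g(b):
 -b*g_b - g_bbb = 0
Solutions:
 g(b) = C1 + Integral(C2*airyai(-b) + C3*airybi(-b), b)


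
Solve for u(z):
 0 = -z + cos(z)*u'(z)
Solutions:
 u(z) = C1 + Integral(z/cos(z), z)


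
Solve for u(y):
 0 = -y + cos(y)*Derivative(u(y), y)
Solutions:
 u(y) = C1 + Integral(y/cos(y), y)


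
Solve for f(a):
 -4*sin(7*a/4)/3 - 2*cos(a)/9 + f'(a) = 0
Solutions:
 f(a) = C1 + 2*sin(a)/9 - 16*cos(7*a/4)/21


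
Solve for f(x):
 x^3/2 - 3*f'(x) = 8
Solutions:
 f(x) = C1 + x^4/24 - 8*x/3


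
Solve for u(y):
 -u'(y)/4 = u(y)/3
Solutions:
 u(y) = C1*exp(-4*y/3)


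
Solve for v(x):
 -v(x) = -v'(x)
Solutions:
 v(x) = C1*exp(x)


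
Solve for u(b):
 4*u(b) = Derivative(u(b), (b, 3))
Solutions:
 u(b) = C3*exp(2^(2/3)*b) + (C1*sin(2^(2/3)*sqrt(3)*b/2) + C2*cos(2^(2/3)*sqrt(3)*b/2))*exp(-2^(2/3)*b/2)


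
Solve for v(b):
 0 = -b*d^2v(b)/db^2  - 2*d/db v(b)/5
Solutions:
 v(b) = C1 + C2*b^(3/5)


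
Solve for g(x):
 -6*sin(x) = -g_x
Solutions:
 g(x) = C1 - 6*cos(x)


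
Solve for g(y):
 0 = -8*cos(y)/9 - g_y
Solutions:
 g(y) = C1 - 8*sin(y)/9


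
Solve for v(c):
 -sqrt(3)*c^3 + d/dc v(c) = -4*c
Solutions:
 v(c) = C1 + sqrt(3)*c^4/4 - 2*c^2


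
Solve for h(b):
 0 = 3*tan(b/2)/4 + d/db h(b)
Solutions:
 h(b) = C1 + 3*log(cos(b/2))/2


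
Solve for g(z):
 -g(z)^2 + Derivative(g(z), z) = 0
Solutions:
 g(z) = -1/(C1 + z)


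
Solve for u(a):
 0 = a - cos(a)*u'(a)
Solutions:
 u(a) = C1 + Integral(a/cos(a), a)


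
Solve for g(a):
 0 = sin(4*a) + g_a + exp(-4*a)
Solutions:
 g(a) = C1 + cos(4*a)/4 + exp(-4*a)/4


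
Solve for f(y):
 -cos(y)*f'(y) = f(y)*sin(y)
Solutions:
 f(y) = C1*cos(y)


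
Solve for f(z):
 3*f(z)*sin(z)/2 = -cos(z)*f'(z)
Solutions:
 f(z) = C1*cos(z)^(3/2)


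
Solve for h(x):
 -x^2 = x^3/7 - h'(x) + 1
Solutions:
 h(x) = C1 + x^4/28 + x^3/3 + x


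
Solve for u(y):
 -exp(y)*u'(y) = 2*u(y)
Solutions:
 u(y) = C1*exp(2*exp(-y))


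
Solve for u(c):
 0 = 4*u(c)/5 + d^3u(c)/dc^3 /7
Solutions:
 u(c) = C3*exp(-28^(1/3)*5^(2/3)*c/5) + (C1*sin(28^(1/3)*sqrt(3)*5^(2/3)*c/10) + C2*cos(28^(1/3)*sqrt(3)*5^(2/3)*c/10))*exp(28^(1/3)*5^(2/3)*c/10)


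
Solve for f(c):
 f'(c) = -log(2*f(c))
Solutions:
 Integral(1/(log(_y) + log(2)), (_y, f(c))) = C1 - c


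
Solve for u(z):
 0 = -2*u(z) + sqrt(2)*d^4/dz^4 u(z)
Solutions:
 u(z) = C1*exp(-2^(1/8)*z) + C2*exp(2^(1/8)*z) + C3*sin(2^(1/8)*z) + C4*cos(2^(1/8)*z)


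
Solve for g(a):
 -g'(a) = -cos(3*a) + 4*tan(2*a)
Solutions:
 g(a) = C1 + 2*log(cos(2*a)) + sin(3*a)/3


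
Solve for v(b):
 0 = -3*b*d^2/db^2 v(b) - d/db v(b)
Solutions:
 v(b) = C1 + C2*b^(2/3)


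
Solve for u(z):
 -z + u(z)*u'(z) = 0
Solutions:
 u(z) = -sqrt(C1 + z^2)
 u(z) = sqrt(C1 + z^2)


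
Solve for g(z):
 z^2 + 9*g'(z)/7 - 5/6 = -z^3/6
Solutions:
 g(z) = C1 - 7*z^4/216 - 7*z^3/27 + 35*z/54


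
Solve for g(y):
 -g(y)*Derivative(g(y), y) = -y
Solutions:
 g(y) = -sqrt(C1 + y^2)
 g(y) = sqrt(C1 + y^2)


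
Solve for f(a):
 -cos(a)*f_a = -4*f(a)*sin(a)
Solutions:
 f(a) = C1/cos(a)^4


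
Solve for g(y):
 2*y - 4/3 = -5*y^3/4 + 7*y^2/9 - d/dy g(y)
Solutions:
 g(y) = C1 - 5*y^4/16 + 7*y^3/27 - y^2 + 4*y/3


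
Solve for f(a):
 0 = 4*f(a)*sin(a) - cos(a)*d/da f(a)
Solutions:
 f(a) = C1/cos(a)^4


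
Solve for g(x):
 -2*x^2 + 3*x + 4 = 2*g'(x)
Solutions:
 g(x) = C1 - x^3/3 + 3*x^2/4 + 2*x


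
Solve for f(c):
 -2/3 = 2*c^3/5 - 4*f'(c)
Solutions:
 f(c) = C1 + c^4/40 + c/6


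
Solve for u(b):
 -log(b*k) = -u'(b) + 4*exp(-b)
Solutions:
 u(b) = C1 + b*log(b*k) - b - 4*exp(-b)


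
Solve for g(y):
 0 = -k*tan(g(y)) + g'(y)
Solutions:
 g(y) = pi - asin(C1*exp(k*y))
 g(y) = asin(C1*exp(k*y))


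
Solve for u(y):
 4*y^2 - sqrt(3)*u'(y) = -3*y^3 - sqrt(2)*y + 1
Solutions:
 u(y) = C1 + sqrt(3)*y^4/4 + 4*sqrt(3)*y^3/9 + sqrt(6)*y^2/6 - sqrt(3)*y/3


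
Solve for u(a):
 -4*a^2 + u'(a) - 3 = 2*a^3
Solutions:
 u(a) = C1 + a^4/2 + 4*a^3/3 + 3*a


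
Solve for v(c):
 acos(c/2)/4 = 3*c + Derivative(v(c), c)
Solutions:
 v(c) = C1 - 3*c^2/2 + c*acos(c/2)/4 - sqrt(4 - c^2)/4


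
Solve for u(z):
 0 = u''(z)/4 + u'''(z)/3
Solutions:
 u(z) = C1 + C2*z + C3*exp(-3*z/4)


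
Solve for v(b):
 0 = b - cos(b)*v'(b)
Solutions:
 v(b) = C1 + Integral(b/cos(b), b)


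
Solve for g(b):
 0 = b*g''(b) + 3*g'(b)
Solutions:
 g(b) = C1 + C2/b^2


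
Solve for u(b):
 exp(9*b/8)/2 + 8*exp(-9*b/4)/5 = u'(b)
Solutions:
 u(b) = C1 + 4*exp(9*b/8)/9 - 32*exp(-9*b/4)/45


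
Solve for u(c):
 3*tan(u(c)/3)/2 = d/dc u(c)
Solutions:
 u(c) = -3*asin(C1*exp(c/2)) + 3*pi
 u(c) = 3*asin(C1*exp(c/2))


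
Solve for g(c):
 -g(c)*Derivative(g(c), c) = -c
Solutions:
 g(c) = -sqrt(C1 + c^2)
 g(c) = sqrt(C1 + c^2)


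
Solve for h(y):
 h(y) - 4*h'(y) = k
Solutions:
 h(y) = C1*exp(y/4) + k


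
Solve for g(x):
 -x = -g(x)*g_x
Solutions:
 g(x) = -sqrt(C1 + x^2)
 g(x) = sqrt(C1 + x^2)


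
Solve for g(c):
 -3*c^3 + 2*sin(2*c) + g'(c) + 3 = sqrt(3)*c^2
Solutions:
 g(c) = C1 + 3*c^4/4 + sqrt(3)*c^3/3 - 3*c + cos(2*c)


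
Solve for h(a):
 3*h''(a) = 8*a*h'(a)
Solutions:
 h(a) = C1 + C2*erfi(2*sqrt(3)*a/3)


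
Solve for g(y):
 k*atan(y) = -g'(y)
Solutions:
 g(y) = C1 - k*(y*atan(y) - log(y^2 + 1)/2)


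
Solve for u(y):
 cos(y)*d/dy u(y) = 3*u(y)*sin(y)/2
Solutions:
 u(y) = C1/cos(y)^(3/2)


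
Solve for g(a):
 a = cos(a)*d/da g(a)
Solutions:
 g(a) = C1 + Integral(a/cos(a), a)


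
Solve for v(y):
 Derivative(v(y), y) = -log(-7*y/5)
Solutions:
 v(y) = C1 - y*log(-y) + y*(-log(7) + 1 + log(5))


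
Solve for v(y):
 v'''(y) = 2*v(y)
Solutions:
 v(y) = C3*exp(2^(1/3)*y) + (C1*sin(2^(1/3)*sqrt(3)*y/2) + C2*cos(2^(1/3)*sqrt(3)*y/2))*exp(-2^(1/3)*y/2)


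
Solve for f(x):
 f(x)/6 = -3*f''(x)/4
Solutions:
 f(x) = C1*sin(sqrt(2)*x/3) + C2*cos(sqrt(2)*x/3)


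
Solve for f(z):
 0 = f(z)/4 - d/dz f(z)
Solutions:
 f(z) = C1*exp(z/4)


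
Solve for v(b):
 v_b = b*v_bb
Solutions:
 v(b) = C1 + C2*b^2


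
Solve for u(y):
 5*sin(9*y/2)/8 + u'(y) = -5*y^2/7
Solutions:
 u(y) = C1 - 5*y^3/21 + 5*cos(9*y/2)/36


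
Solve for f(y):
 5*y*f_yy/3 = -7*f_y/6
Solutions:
 f(y) = C1 + C2*y^(3/10)


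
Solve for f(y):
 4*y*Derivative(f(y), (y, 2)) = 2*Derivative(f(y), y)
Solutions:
 f(y) = C1 + C2*y^(3/2)


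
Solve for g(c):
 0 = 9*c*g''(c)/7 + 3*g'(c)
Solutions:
 g(c) = C1 + C2/c^(4/3)


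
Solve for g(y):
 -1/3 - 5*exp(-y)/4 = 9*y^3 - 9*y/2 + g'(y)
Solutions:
 g(y) = C1 - 9*y^4/4 + 9*y^2/4 - y/3 + 5*exp(-y)/4


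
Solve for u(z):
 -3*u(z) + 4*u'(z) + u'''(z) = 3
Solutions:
 u(z) = C1*exp(-z*(-8*18^(1/3)/(27 + sqrt(1497))^(1/3) + 12^(1/3)*(27 + sqrt(1497))^(1/3))/12)*sin(2^(1/3)*3^(1/6)*z*(2/(27 + sqrt(1497))^(1/3) + 2^(1/3)*3^(2/3)*(27 + sqrt(1497))^(1/3)/12)) + C2*exp(-z*(-8*18^(1/3)/(27 + sqrt(1497))^(1/3) + 12^(1/3)*(27 + sqrt(1497))^(1/3))/12)*cos(2^(1/3)*3^(1/6)*z*(2/(27 + sqrt(1497))^(1/3) + 2^(1/3)*3^(2/3)*(27 + sqrt(1497))^(1/3)/12)) + C3*exp(z*(-8*18^(1/3)/(27 + sqrt(1497))^(1/3) + 12^(1/3)*(27 + sqrt(1497))^(1/3))/6) - 1


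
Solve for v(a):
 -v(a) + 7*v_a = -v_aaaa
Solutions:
 v(a) = (C1/sqrt(exp(a*sqrt(-12^(1/3)*(441 + sqrt(195249))^(1/3)/6 + 4*18^(1/3)/(3*(441 + sqrt(195249))^(1/3)) + 14*sqrt(6)/sqrt(-8*18^(1/3)/(441 + sqrt(195249))^(1/3) + 12^(1/3)*(441 + sqrt(195249))^(1/3))))) + C2*sqrt(exp(a*sqrt(-12^(1/3)*(441 + sqrt(195249))^(1/3)/6 + 4*18^(1/3)/(3*(441 + sqrt(195249))^(1/3)) + 14*sqrt(6)/sqrt(-8*18^(1/3)/(441 + sqrt(195249))^(1/3) + 12^(1/3)*(441 + sqrt(195249))^(1/3))))))*exp(-sqrt(6)*a*sqrt(-8*18^(1/3)/(441 + sqrt(195249))^(1/3) + 12^(1/3)*(441 + sqrt(195249))^(1/3))/12) + (C3*sin(a*sqrt(-4*18^(1/3)/(3*(441 + sqrt(195249))^(1/3)) + 12^(1/3)*(441 + sqrt(195249))^(1/3)/6 + 14*sqrt(6)/sqrt(-8*18^(1/3)/(441 + sqrt(195249))^(1/3) + 12^(1/3)*(441 + sqrt(195249))^(1/3)))/2) + C4*cos(a*sqrt(-4*18^(1/3)/(3*(441 + sqrt(195249))^(1/3)) + 12^(1/3)*(441 + sqrt(195249))^(1/3)/6 + 14*sqrt(6)/sqrt(-8*18^(1/3)/(441 + sqrt(195249))^(1/3) + 12^(1/3)*(441 + sqrt(195249))^(1/3)))/2))*exp(sqrt(6)*a*sqrt(-8*18^(1/3)/(441 + sqrt(195249))^(1/3) + 12^(1/3)*(441 + sqrt(195249))^(1/3))/12)


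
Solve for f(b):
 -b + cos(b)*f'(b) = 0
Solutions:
 f(b) = C1 + Integral(b/cos(b), b)


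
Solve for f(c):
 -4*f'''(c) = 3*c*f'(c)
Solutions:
 f(c) = C1 + Integral(C2*airyai(-6^(1/3)*c/2) + C3*airybi(-6^(1/3)*c/2), c)


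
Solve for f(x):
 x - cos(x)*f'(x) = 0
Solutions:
 f(x) = C1 + Integral(x/cos(x), x)


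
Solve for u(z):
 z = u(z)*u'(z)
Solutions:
 u(z) = -sqrt(C1 + z^2)
 u(z) = sqrt(C1 + z^2)


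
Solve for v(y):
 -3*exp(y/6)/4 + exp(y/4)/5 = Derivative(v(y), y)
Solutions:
 v(y) = C1 - 9*exp(y/6)/2 + 4*exp(y/4)/5


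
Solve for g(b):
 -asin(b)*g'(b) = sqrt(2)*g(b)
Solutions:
 g(b) = C1*exp(-sqrt(2)*Integral(1/asin(b), b))


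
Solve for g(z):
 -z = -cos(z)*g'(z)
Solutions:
 g(z) = C1 + Integral(z/cos(z), z)


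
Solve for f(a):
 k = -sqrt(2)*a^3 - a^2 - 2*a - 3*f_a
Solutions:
 f(a) = C1 - sqrt(2)*a^4/12 - a^3/9 - a^2/3 - a*k/3


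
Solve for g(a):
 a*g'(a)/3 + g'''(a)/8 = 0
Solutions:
 g(a) = C1 + Integral(C2*airyai(-2*3^(2/3)*a/3) + C3*airybi(-2*3^(2/3)*a/3), a)


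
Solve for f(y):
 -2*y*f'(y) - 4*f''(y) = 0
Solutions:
 f(y) = C1 + C2*erf(y/2)


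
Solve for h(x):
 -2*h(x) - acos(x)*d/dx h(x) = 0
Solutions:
 h(x) = C1*exp(-2*Integral(1/acos(x), x))


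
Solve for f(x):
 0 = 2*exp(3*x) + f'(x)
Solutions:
 f(x) = C1 - 2*exp(3*x)/3


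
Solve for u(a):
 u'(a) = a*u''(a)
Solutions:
 u(a) = C1 + C2*a^2


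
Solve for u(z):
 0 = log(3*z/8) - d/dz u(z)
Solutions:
 u(z) = C1 + z*log(z) - z + z*log(3/8)


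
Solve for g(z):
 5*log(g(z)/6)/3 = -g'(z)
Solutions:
 -3*Integral(1/(-log(_y) + log(6)), (_y, g(z)))/5 = C1 - z


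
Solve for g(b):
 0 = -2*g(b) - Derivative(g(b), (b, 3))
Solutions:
 g(b) = C3*exp(-2^(1/3)*b) + (C1*sin(2^(1/3)*sqrt(3)*b/2) + C2*cos(2^(1/3)*sqrt(3)*b/2))*exp(2^(1/3)*b/2)


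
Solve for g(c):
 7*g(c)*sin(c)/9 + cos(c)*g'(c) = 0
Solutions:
 g(c) = C1*cos(c)^(7/9)


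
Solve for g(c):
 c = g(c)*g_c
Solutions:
 g(c) = -sqrt(C1 + c^2)
 g(c) = sqrt(C1 + c^2)


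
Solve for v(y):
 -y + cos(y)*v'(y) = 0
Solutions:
 v(y) = C1 + Integral(y/cos(y), y)


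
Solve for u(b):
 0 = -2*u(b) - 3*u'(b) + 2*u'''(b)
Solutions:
 u(b) = C1*exp(-2^(1/3)*b*(2^(1/3)/(sqrt(2) + 2)^(1/3) + (sqrt(2) + 2)^(1/3))/4)*sin(2^(1/3)*sqrt(3)*b*(-(sqrt(2) + 2)^(1/3) + 2^(1/3)/(sqrt(2) + 2)^(1/3))/4) + C2*exp(-2^(1/3)*b*(2^(1/3)/(sqrt(2) + 2)^(1/3) + (sqrt(2) + 2)^(1/3))/4)*cos(2^(1/3)*sqrt(3)*b*(-(sqrt(2) + 2)^(1/3) + 2^(1/3)/(sqrt(2) + 2)^(1/3))/4) + C3*exp(2^(1/3)*b*(2^(1/3)/(sqrt(2) + 2)^(1/3) + (sqrt(2) + 2)^(1/3))/2)


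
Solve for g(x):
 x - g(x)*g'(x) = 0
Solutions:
 g(x) = -sqrt(C1 + x^2)
 g(x) = sqrt(C1 + x^2)


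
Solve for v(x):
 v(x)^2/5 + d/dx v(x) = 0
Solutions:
 v(x) = 5/(C1 + x)


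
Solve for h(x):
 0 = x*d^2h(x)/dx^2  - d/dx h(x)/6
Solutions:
 h(x) = C1 + C2*x^(7/6)


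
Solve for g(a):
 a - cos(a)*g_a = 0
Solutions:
 g(a) = C1 + Integral(a/cos(a), a)


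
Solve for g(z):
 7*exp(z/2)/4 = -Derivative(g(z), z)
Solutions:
 g(z) = C1 - 7*exp(z/2)/2


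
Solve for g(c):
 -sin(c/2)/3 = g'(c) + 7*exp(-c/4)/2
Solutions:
 g(c) = C1 + 2*cos(c/2)/3 + 14*exp(-c/4)


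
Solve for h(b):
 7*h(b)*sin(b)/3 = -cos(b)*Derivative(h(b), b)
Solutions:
 h(b) = C1*cos(b)^(7/3)


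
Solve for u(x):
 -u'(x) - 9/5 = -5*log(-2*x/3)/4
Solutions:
 u(x) = C1 + 5*x*log(-x)/4 + x*(-61 - 25*log(3) + 25*log(2))/20


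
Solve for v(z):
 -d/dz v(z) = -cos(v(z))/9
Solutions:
 -z/9 - log(sin(v(z)) - 1)/2 + log(sin(v(z)) + 1)/2 = C1


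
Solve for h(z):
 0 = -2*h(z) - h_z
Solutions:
 h(z) = C1*exp(-2*z)


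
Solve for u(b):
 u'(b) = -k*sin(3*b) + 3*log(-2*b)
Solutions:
 u(b) = C1 + 3*b*log(-b) - 3*b + 3*b*log(2) + k*cos(3*b)/3


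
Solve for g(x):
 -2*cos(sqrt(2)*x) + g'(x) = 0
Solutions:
 g(x) = C1 + sqrt(2)*sin(sqrt(2)*x)


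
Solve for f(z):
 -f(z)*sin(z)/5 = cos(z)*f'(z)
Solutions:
 f(z) = C1*cos(z)^(1/5)


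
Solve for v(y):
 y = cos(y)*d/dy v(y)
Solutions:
 v(y) = C1 + Integral(y/cos(y), y)


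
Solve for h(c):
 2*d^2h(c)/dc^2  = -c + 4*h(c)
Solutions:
 h(c) = C1*exp(-sqrt(2)*c) + C2*exp(sqrt(2)*c) + c/4


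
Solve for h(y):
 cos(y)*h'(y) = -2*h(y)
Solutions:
 h(y) = C1*(sin(y) - 1)/(sin(y) + 1)


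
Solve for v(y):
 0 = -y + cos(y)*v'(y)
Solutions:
 v(y) = C1 + Integral(y/cos(y), y)


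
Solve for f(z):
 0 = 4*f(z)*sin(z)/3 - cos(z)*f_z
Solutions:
 f(z) = C1/cos(z)^(4/3)


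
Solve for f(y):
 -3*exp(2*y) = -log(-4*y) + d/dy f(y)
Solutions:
 f(y) = C1 + y*log(-y) + y*(-1 + 2*log(2)) - 3*exp(2*y)/2


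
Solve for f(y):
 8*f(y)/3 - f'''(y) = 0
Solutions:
 f(y) = C3*exp(2*3^(2/3)*y/3) + (C1*sin(3^(1/6)*y) + C2*cos(3^(1/6)*y))*exp(-3^(2/3)*y/3)


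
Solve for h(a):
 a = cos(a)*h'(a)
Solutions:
 h(a) = C1 + Integral(a/cos(a), a)


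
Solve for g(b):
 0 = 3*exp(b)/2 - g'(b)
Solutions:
 g(b) = C1 + 3*exp(b)/2


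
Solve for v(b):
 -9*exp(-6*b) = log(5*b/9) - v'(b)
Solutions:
 v(b) = C1 + b*log(b) + b*(-2*log(3) - 1 + log(5)) - 3*exp(-6*b)/2


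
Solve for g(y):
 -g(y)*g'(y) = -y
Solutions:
 g(y) = -sqrt(C1 + y^2)
 g(y) = sqrt(C1 + y^2)


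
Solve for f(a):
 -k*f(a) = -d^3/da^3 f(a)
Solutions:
 f(a) = C1*exp(a*k^(1/3)) + C2*exp(a*k^(1/3)*(-1 + sqrt(3)*I)/2) + C3*exp(-a*k^(1/3)*(1 + sqrt(3)*I)/2)


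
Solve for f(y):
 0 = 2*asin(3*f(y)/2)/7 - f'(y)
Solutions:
 Integral(1/asin(3*_y/2), (_y, f(y))) = C1 + 2*y/7


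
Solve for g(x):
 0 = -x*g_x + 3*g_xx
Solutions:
 g(x) = C1 + C2*erfi(sqrt(6)*x/6)


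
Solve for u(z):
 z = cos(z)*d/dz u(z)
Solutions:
 u(z) = C1 + Integral(z/cos(z), z)


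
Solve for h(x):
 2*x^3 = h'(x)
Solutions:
 h(x) = C1 + x^4/2


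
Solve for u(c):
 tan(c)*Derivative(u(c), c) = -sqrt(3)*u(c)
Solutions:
 u(c) = C1/sin(c)^(sqrt(3))


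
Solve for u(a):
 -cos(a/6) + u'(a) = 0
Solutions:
 u(a) = C1 + 6*sin(a/6)


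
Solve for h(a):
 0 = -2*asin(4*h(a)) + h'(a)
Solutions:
 Integral(1/asin(4*_y), (_y, h(a))) = C1 + 2*a


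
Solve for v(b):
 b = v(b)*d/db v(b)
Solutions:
 v(b) = -sqrt(C1 + b^2)
 v(b) = sqrt(C1 + b^2)


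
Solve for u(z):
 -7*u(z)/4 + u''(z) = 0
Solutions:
 u(z) = C1*exp(-sqrt(7)*z/2) + C2*exp(sqrt(7)*z/2)


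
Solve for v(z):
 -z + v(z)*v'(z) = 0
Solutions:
 v(z) = -sqrt(C1 + z^2)
 v(z) = sqrt(C1 + z^2)


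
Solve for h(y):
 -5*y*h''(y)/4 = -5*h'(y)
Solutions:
 h(y) = C1 + C2*y^5


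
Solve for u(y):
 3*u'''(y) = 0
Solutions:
 u(y) = C1 + C2*y + C3*y^2


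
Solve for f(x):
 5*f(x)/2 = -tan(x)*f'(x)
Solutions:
 f(x) = C1/sin(x)^(5/2)


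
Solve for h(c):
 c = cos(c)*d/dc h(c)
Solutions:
 h(c) = C1 + Integral(c/cos(c), c)


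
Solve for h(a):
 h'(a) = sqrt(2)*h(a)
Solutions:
 h(a) = C1*exp(sqrt(2)*a)


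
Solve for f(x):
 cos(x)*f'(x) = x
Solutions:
 f(x) = C1 + Integral(x/cos(x), x)


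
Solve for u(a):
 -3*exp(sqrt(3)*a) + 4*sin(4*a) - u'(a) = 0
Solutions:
 u(a) = C1 - sqrt(3)*exp(sqrt(3)*a) - cos(4*a)


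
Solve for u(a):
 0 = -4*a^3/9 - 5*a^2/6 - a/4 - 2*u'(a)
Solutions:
 u(a) = C1 - a^4/18 - 5*a^3/36 - a^2/16


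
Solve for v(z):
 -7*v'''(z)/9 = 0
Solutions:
 v(z) = C1 + C2*z + C3*z^2


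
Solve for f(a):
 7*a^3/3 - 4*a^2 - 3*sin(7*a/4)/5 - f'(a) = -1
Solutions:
 f(a) = C1 + 7*a^4/12 - 4*a^3/3 + a + 12*cos(7*a/4)/35


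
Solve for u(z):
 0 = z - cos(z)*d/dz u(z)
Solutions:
 u(z) = C1 + Integral(z/cos(z), z)


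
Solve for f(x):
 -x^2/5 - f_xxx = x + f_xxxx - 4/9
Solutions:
 f(x) = C1 + C2*x + C3*x^2 + C4*exp(-x) - x^5/300 - x^4/40 + 47*x^3/270


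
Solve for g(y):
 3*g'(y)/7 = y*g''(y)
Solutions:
 g(y) = C1 + C2*y^(10/7)


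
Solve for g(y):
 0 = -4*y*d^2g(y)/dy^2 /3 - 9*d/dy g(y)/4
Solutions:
 g(y) = C1 + C2/y^(11/16)


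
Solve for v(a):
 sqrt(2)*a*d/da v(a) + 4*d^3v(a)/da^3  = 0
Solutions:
 v(a) = C1 + Integral(C2*airyai(-sqrt(2)*a/2) + C3*airybi(-sqrt(2)*a/2), a)


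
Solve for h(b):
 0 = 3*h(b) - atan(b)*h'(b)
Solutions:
 h(b) = C1*exp(3*Integral(1/atan(b), b))


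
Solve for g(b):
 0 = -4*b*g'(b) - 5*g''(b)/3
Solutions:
 g(b) = C1 + C2*erf(sqrt(30)*b/5)


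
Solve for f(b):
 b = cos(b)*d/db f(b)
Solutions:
 f(b) = C1 + Integral(b/cos(b), b)


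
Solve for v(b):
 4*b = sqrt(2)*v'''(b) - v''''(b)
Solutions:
 v(b) = C1 + C2*b + C3*b^2 + C4*exp(sqrt(2)*b) + sqrt(2)*b^4/12 + b^3/3


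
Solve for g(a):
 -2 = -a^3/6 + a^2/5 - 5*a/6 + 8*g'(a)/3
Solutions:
 g(a) = C1 + a^4/64 - a^3/40 + 5*a^2/32 - 3*a/4


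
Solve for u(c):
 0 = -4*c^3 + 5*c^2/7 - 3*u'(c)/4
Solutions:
 u(c) = C1 - 4*c^4/3 + 20*c^3/63


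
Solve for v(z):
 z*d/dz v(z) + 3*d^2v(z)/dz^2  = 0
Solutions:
 v(z) = C1 + C2*erf(sqrt(6)*z/6)


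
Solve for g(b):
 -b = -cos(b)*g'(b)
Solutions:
 g(b) = C1 + Integral(b/cos(b), b)


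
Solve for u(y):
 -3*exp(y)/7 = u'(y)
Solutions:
 u(y) = C1 - 3*exp(y)/7


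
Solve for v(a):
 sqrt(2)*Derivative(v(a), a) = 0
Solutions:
 v(a) = C1


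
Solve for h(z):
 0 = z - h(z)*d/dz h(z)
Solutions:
 h(z) = -sqrt(C1 + z^2)
 h(z) = sqrt(C1 + z^2)


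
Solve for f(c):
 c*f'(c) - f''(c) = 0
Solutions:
 f(c) = C1 + C2*erfi(sqrt(2)*c/2)


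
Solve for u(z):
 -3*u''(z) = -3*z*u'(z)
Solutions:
 u(z) = C1 + C2*erfi(sqrt(2)*z/2)


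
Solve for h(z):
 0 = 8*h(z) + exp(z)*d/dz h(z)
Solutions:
 h(z) = C1*exp(8*exp(-z))


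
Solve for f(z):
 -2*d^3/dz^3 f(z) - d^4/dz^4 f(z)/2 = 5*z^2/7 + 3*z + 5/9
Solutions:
 f(z) = C1 + C2*z + C3*z^2 + C4*exp(-4*z) - z^5/168 - 37*z^4/672 + 53*z^3/6048


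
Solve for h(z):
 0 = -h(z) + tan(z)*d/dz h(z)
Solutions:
 h(z) = C1*sin(z)


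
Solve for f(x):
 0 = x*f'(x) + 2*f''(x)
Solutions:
 f(x) = C1 + C2*erf(x/2)


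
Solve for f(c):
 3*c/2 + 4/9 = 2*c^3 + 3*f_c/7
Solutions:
 f(c) = C1 - 7*c^4/6 + 7*c^2/4 + 28*c/27


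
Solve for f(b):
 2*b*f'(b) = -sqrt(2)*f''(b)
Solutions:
 f(b) = C1 + C2*erf(2^(3/4)*b/2)


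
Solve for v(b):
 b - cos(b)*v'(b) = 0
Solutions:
 v(b) = C1 + Integral(b/cos(b), b)


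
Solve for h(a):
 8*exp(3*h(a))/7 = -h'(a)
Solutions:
 h(a) = log(1/(C1 + 24*a))/3 + log(7)/3
 h(a) = log(7^(1/3)*(-3^(2/3) - 3*3^(1/6)*I)*(1/(C1 + 8*a))^(1/3)/6)
 h(a) = log(7^(1/3)*(-3^(2/3) + 3*3^(1/6)*I)*(1/(C1 + 8*a))^(1/3)/6)


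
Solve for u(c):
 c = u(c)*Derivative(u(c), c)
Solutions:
 u(c) = -sqrt(C1 + c^2)
 u(c) = sqrt(C1 + c^2)


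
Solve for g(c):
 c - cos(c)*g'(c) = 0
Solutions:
 g(c) = C1 + Integral(c/cos(c), c)


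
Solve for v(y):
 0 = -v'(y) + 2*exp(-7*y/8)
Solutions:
 v(y) = C1 - 16*exp(-7*y/8)/7


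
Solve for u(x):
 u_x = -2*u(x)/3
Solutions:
 u(x) = C1*exp(-2*x/3)


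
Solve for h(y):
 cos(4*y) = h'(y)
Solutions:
 h(y) = C1 + sin(4*y)/4


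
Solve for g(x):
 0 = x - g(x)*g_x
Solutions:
 g(x) = -sqrt(C1 + x^2)
 g(x) = sqrt(C1 + x^2)


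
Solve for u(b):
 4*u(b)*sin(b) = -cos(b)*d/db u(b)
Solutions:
 u(b) = C1*cos(b)^4


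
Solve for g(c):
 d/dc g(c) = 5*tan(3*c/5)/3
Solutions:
 g(c) = C1 - 25*log(cos(3*c/5))/9


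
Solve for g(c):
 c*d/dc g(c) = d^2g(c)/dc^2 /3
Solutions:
 g(c) = C1 + C2*erfi(sqrt(6)*c/2)


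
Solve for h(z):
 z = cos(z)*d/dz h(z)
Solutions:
 h(z) = C1 + Integral(z/cos(z), z)


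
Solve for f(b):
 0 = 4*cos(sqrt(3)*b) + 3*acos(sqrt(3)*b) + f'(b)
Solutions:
 f(b) = C1 - 3*b*acos(sqrt(3)*b) + sqrt(3)*sqrt(1 - 3*b^2) - 4*sqrt(3)*sin(sqrt(3)*b)/3


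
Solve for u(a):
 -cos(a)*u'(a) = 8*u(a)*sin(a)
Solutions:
 u(a) = C1*cos(a)^8


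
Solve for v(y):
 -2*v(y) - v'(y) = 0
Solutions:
 v(y) = C1*exp(-2*y)


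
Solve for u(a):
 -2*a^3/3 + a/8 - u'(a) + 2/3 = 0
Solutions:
 u(a) = C1 - a^4/6 + a^2/16 + 2*a/3


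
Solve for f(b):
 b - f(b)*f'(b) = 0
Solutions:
 f(b) = -sqrt(C1 + b^2)
 f(b) = sqrt(C1 + b^2)


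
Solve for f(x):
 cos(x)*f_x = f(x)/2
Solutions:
 f(x) = C1*(sin(x) + 1)^(1/4)/(sin(x) - 1)^(1/4)


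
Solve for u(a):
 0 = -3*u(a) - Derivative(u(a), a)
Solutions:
 u(a) = C1*exp(-3*a)


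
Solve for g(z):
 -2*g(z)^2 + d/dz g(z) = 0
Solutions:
 g(z) = -1/(C1 + 2*z)


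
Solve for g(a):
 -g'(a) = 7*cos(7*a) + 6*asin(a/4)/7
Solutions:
 g(a) = C1 - 6*a*asin(a/4)/7 - 6*sqrt(16 - a^2)/7 - sin(7*a)


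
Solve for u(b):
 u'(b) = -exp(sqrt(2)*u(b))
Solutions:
 u(b) = sqrt(2)*(2*log(1/(C1 + b)) - log(2))/4
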